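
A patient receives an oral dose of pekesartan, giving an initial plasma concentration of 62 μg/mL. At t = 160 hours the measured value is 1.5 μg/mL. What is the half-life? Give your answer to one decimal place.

29.8 hours

A/A₀ = 1.5/62 ≈ 0.024194.
n = log₂(41.333) ≈ 5.3692 half-lives elapsed in 160 hours.
t½ = 160/5.3692 ≈ 29.799 hours.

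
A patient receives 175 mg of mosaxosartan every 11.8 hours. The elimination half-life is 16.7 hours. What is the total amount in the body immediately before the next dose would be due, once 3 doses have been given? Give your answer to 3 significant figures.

213 mg

The 3 doses were given 35.4, 23.6, 11.8 hours ago.
Total = 175·(1/2)^(35.4/16.7) + 175·(1/2)^(23.6/16.7) + 175·(1/2)^(11.8/16.7)
      = 40.265 + 65.71 + 107.23 ≈ 213.21 mg.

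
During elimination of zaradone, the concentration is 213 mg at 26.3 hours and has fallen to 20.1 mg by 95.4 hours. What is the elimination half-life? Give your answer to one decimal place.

20.3 hours

Over Δt = 95.4 − 26.3 = 69.1 hours, the level fell by a factor of 213/20.1 ≈ 10.597.
n = log₂(10.597) ≈ 3.4056 half-lives, so t½ = 69.1/3.4056 ≈ 20.29 hours.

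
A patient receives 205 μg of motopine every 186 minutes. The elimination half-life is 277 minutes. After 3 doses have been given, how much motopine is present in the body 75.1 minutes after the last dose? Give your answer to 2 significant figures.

340 μg

The 3 doses were given 447.1, 261.1, 75.1 minutes ago.
Total = 205·(1/2)^(447.1/277) + 205·(1/2)^(261.1/277) + 205·(1/2)^(75.1/277)
      = 66.968 + 106.66 + 169.88 ≈ 343.51 μg.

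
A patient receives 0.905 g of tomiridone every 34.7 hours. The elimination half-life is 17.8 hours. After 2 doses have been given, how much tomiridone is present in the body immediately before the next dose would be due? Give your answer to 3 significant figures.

0.295 g

The 2 doses were given 69.4, 34.7 hours ago.
Total = 0.905·(1/2)^(69.4/17.8) + 0.905·(1/2)^(34.7/17.8)
      = 0.060669 + 0.23432 ≈ 0.29499 g.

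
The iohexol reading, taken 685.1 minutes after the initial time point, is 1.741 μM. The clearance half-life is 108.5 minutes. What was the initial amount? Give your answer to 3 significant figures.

139 μM

Number of half-lives elapsed: n = 685.1/108.5 ≈ 6.3143.
A₀ = A × 2^n = 1.741 × 2^6.3143 = 1.741 × 79.577 ≈ 138.54 μM.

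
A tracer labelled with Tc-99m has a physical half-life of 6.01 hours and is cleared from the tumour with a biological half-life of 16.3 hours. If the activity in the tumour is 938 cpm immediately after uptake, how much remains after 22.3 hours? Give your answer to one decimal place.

27.8 cpm

1/t_eff = 1/t_phys + 1/t_biol = 1/6.01 + 1/16.3 = 0.22774 per hour.
t_eff = 6.01 × 16.3 / (6.01 + 16.3) ≈ 4.391 hours.
Remaining = 938 × (1/2)^(22.3/4.391) = 938 × (1/2)^5.0786 ≈ 27.759 cpm.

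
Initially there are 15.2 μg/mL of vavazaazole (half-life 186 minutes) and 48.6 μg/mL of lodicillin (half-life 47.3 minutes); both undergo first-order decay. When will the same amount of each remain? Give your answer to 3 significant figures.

Set 15.2·(1/2)^(t/186) = 48.6·(1/2)^(t/47.3).
Taking log₂: log₂(15.2/48.6) = t·(1/186 − 1/47.3).
log₂(0.31276) = -1.6769; 1/186 − 1/47.3 = -0.015765.
t = -1.6769 / -0.015765 ≈ 106.37 minutes.

106 minutes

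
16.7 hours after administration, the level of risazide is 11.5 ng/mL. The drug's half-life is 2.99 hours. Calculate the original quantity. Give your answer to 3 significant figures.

552 ng/mL

Number of half-lives elapsed: n = 16.7/2.99 ≈ 5.5853.
A₀ = A × 2^n = 11.5 × 2^5.5853 = 11.5 × 48.011 ≈ 552.12 ng/mL.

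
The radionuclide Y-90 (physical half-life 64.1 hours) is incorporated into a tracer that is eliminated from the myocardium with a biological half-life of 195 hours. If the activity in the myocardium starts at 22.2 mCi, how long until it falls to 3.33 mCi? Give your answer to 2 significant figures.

130 hours

1/t_eff = 1/t_phys + 1/t_biol = 1/64.1 + 1/195 = 0.020729 per hour.
t_eff = 64.1 × 195 / (64.1 + 195) ≈ 48.242 hours.
n = log₂(22.2/3.33) ≈ 2.737; t = 2.737 × 48.242 ≈ 132.04 hours.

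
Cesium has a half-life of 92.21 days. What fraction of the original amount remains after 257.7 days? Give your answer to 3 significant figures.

0.144

n = 257.7/92.21 ≈ 2.7947 half-lives.
Fraction remaining = (1/2)^2.7947 ≈ 0.14411.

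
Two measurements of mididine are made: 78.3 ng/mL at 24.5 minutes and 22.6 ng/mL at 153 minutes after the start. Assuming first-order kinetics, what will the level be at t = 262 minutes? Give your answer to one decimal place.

7.9 ng/mL

Over Δt = 153 − 24.5 = 128.5 minutes, the level fell by a factor of 78.3/22.6 ≈ 3.4646.
n = log₂(3.4646) ≈ 1.7927 half-lives, so t½ = 128.5/1.7927 ≈ 71.68 minutes.
From t = 153 to t = 262: 22.6 × (1/2)^((262−153)/71.68) ≈ 7.8768 ng/mL.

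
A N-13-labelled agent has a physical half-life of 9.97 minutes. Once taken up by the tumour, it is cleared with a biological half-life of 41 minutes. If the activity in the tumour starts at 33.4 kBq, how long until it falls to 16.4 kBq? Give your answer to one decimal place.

8.2 minutes

1/t_eff = 1/t_phys + 1/t_biol = 1/9.97 + 1/41 = 0.12469 per minute.
t_eff = 9.97 × 41 / (9.97 + 41) ≈ 8.0198 minutes.
n = log₂(33.4/16.4) ≈ 1.0262; t = 1.0262 × 8.0198 ≈ 8.2296 minutes.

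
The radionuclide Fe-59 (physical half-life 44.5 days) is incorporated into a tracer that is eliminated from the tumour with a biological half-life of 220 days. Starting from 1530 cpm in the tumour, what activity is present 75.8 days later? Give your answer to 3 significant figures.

1/t_eff = 1/t_phys + 1/t_biol = 1/44.5 + 1/220 = 0.027017 per day.
t_eff = 44.5 × 220 / (44.5 + 220) ≈ 37.013 days.
Remaining = 1530 × (1/2)^(75.8/37.013) = 1530 × (1/2)^2.0479 ≈ 370 cpm.

370 cpm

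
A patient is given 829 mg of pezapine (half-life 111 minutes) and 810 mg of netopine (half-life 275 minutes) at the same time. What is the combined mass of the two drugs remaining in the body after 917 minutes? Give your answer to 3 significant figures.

83.0 mg

pezapine: 829 × (1/2)^(917/111) = 829 × (1/2)^8.2613 ≈ 2.7019 mg.
netopine: 810 × (1/2)^(917/275) = 810 × (1/2)^3.3345 ≈ 80.295 mg.
Total = 2.7019 + 80.295 ≈ 82.997 mg.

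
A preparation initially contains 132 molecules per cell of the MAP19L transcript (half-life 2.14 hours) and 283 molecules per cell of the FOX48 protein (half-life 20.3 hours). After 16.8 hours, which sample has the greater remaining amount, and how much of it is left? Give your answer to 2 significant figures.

MAP19L transcript: 132 × (1/2)^7.8505 ≈ 0.57194 molecules per cell.
FOX48 protein: 283 × (1/2)^0.82759 ≈ 159.46 molecules per cell.
FOX48 protein has more remaining, at ≈ 159.46 molecules per cell.

FOX48 protein, 160 molecules per cell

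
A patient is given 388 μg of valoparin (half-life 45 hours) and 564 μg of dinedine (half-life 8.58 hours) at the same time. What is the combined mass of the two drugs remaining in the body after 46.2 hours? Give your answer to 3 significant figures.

valoparin: 388 × (1/2)^(46.2/45) = 388 × (1/2)^1.0267 ≈ 190.45 μg.
dinedine: 564 × (1/2)^(46.2/8.58) = 564 × (1/2)^5.3846 ≈ 13.5 μg.
Total = 190.45 + 13.5 ≈ 203.95 μg.

204 μg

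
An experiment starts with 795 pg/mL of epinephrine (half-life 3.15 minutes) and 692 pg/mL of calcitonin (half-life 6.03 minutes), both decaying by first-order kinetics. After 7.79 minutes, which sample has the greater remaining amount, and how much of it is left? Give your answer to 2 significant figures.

epinephrine: 795 × (1/2)^2.473 ≈ 143.19 pg/mL.
calcitonin: 692 × (1/2)^1.2919 ≈ 282.63 pg/mL.
Calcitonin has more remaining, at ≈ 282.63 pg/mL.

calcitonin, 280 pg/mL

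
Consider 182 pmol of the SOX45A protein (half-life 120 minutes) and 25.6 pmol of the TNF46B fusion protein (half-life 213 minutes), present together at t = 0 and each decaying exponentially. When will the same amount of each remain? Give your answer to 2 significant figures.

Set 182·(1/2)^(t/120) = 25.6·(1/2)^(t/213).
Taking log₂: log₂(182/25.6) = t·(1/120 − 1/213).
log₂(7.1094) = 2.8297; 1/120 − 1/213 = 0.0036385.
t = 2.8297 / 0.0036385 ≈ 777.72 minutes.

780 minutes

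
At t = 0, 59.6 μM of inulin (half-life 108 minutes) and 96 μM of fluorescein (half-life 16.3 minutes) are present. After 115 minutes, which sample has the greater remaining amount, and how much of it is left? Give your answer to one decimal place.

inulin: 59.6 × (1/2)^1.0648 ≈ 28.491 μM.
fluorescein: 96 × (1/2)^7.0552 ≈ 0.72184 μM.
Inulin has more remaining, at ≈ 28.491 μM.

inulin, 28.5 μM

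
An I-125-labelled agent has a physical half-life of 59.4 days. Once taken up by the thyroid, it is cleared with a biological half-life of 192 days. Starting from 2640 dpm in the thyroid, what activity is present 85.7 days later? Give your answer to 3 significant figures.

1/t_eff = 1/t_phys + 1/t_biol = 1/59.4 + 1/192 = 0.022043 per day.
t_eff = 59.4 × 192 / (59.4 + 192) ≈ 45.365 days.
Remaining = 2640 × (1/2)^(85.7/45.365) = 2640 × (1/2)^1.8891 ≈ 712.73 dpm.

713 dpm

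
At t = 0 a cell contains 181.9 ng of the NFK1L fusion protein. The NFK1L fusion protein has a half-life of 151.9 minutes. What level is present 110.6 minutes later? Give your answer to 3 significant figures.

Number of half-lives: n = 110.6/151.9 ≈ 0.72811.
Remaining = 181.9 × (1/2)^0.72811 = 181.9 × 0.60369 ≈ 109.81 ng.

110 ng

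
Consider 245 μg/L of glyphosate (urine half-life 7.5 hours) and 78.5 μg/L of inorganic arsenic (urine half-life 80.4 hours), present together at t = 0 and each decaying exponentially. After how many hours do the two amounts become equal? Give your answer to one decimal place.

Set 245·(1/2)^(t/7.5) = 78.5·(1/2)^(t/80.4).
Taking log₂: log₂(245/78.5) = t·(1/7.5 − 1/80.4).
log₂(3.121) = 1.642; 1/7.5 − 1/80.4 = 0.1209.
t = 1.642 / 0.1209 ≈ 13.582 hours.

13.6 hours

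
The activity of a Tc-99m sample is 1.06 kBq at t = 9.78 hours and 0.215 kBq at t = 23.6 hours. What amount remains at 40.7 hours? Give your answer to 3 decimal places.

0.030 kBq

Over Δt = 23.6 − 9.78 = 13.82 hours, the level fell by a factor of 1.06/0.215 ≈ 4.9302.
n = log₂(4.9302) ≈ 2.3017 half-lives, so t½ = 13.82/2.3017 ≈ 6.0044 hours.
From t = 23.6 to t = 40.7: 0.215 × (1/2)^((40.7−23.6)/6.0044) ≈ 0.029863 kBq.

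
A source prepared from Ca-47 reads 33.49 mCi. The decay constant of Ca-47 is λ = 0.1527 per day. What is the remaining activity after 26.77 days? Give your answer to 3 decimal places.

0.562 mCi

t½ = ln 2 / λ = 0.69315 / 0.1527 ≈ 4.5393 days.
Number of half-lives: n = 26.77/4.5393 ≈ 5.8974.
Remaining = 33.49 × (1/2)^5.8974 = 33.49 × 0.016776 ≈ 0.56184 mCi.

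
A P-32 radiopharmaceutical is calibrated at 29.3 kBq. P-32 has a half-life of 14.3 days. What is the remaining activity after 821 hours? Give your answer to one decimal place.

Convert the elapsed time: 821 hours = 34.2083 days.
Number of half-lives: n = 34.2083/14.3 ≈ 2.3922.
Remaining = 29.3 × (1/2)^2.3922 = 29.3 × 0.19049 ≈ 5.5814 kBq.

5.6 kBq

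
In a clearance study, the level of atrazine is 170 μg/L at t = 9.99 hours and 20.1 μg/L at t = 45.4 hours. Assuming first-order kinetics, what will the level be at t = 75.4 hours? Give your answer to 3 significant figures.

Over Δt = 45.4 − 9.99 = 35.41 hours, the level fell by a factor of 170/20.1 ≈ 8.4577.
n = log₂(8.4577) ≈ 3.0803 half-lives, so t½ = 35.41/3.0803 ≈ 11.496 hours.
From t = 45.4 to t = 75.4: 20.1 × (1/2)^((75.4−45.4)/11.496) ≈ 3.2931 μg/L.

3.29 μg/L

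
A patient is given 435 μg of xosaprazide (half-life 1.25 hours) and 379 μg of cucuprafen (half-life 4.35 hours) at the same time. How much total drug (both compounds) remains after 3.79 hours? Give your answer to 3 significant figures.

260 μg

xosaprazide: 435 × (1/2)^(3.79/1.25) = 435 × (1/2)^3.032 ≈ 53.182 μg.
cucuprafen: 379 × (1/2)^(3.79/4.35) = 379 × (1/2)^0.87126 ≈ 207.19 μg.
Total = 53.182 + 207.19 ≈ 260.37 μg.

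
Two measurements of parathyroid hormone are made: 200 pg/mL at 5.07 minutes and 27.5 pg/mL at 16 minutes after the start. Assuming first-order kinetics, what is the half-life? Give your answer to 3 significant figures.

3.82 minutes

Over Δt = 16 − 5.07 = 10.93 minutes, the level fell by a factor of 200/27.5 ≈ 7.2727.
n = log₂(7.2727) ≈ 2.8625 half-lives, so t½ = 10.93/2.8625 ≈ 3.8183 minutes.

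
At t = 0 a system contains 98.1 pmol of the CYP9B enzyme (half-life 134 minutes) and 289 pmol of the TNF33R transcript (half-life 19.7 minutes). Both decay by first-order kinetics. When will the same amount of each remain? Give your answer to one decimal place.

36.0 minutes

Set 98.1·(1/2)^(t/134) = 289·(1/2)^(t/19.7).
Taking log₂: log₂(98.1/289) = t·(1/134 − 1/19.7).
log₂(0.33945) = -1.5587; 1/134 − 1/19.7 = -0.043299.
t = -1.5587 / -0.043299 ≈ 36 minutes.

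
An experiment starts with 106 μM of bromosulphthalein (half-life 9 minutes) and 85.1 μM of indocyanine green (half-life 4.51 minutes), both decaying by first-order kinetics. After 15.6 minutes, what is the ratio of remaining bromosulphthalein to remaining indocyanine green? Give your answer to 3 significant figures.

bromosulphthalein: 106 × (1/2)^(15.6/9) = 106 × (1/2)^1.7333 ≈ 31.88 μM.
indocyanine green: 85.1 × (1/2)^(15.6/4.51) = 85.1 × (1/2)^3.459 ≈ 7.7388 μM.
Ratio ≈ 31.88 / 7.7388 ≈ 4.1195.

4.12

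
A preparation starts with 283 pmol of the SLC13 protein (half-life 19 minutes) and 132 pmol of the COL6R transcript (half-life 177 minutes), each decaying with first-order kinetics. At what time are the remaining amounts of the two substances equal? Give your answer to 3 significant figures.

Set 283·(1/2)^(t/19) = 132·(1/2)^(t/177).
Taking log₂: log₂(283/132) = t·(1/19 − 1/177).
log₂(2.1439) = 1.1003; 1/19 − 1/177 = 0.046982.
t = 1.1003 / 0.046982 ≈ 23.419 minutes.

23.4 minutes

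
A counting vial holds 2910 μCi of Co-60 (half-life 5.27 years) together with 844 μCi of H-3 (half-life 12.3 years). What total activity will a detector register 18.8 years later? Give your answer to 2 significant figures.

Co-60: 2910 × (1/2)^(18.8/5.27) = 2910 × (1/2)^3.5674 ≈ 245.48 μCi.
H-3: 844 × (1/2)^(18.8/12.3) = 844 × (1/2)^1.5285 ≈ 292.57 μCi.
Total = 245.48 + 292.57 ≈ 538.05 μCi.

540 μCi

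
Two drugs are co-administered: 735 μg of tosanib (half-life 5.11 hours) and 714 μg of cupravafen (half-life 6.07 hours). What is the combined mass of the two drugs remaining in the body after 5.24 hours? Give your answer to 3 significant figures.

754 μg

tosanib: 735 × (1/2)^(5.24/5.11) = 735 × (1/2)^1.0254 ≈ 361.08 μg.
cupravafen: 714 × (1/2)^(5.24/6.07) = 714 × (1/2)^0.86326 ≈ 392.49 μg.
Total = 361.08 + 392.49 ≈ 753.57 μg.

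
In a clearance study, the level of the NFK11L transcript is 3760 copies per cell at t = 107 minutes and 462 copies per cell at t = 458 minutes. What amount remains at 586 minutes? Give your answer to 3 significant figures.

215 copies per cell

Over Δt = 458 − 107 = 351 minutes, the level fell by a factor of 3760/462 ≈ 8.1385.
n = log₂(8.1385) ≈ 3.0248 half-lives, so t½ = 351/3.0248 ≈ 116.04 minutes.
From t = 458 to t = 586: 462 × (1/2)^((586−458)/116.04) ≈ 215.08 copies per cell.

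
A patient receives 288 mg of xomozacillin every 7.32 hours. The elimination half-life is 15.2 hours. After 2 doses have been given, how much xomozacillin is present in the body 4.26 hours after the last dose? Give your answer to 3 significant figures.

The 2 doses were given 11.58, 4.26 hours ago.
Total = 288·(1/2)^(11.58/15.2) + 288·(1/2)^(4.26/15.2)
      = 169.85 + 237.15 ≈ 407 mg.

407 mg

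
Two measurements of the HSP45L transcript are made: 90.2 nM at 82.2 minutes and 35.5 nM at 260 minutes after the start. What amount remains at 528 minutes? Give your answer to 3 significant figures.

Over Δt = 260 − 82.2 = 177.8 minutes, the level fell by a factor of 90.2/35.5 ≈ 2.5408.
n = log₂(2.5408) ≈ 1.3453 half-lives, so t½ = 177.8/1.3453 ≈ 132.16 minutes.
From t = 260 to t = 528: 35.5 × (1/2)^((528−260)/132.16) ≈ 8.7056 nM.

8.71 nM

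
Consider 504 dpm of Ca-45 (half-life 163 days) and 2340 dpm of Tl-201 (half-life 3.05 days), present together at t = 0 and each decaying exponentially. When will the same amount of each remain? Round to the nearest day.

7 days

Set 504·(1/2)^(t/163) = 2340·(1/2)^(t/3.05).
Taking log₂: log₂(504/2340) = t·(1/163 − 1/3.05).
log₂(0.21538) = -2.215; 1/163 − 1/3.05 = -0.32173.
t = -2.215 / -0.32173 ≈ 6.8846 days.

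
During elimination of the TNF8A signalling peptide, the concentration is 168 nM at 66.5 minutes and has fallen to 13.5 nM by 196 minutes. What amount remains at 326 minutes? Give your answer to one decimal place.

Over Δt = 196 − 66.5 = 129.5 minutes, the level fell by a factor of 168/13.5 ≈ 12.444.
n = log₂(12.444) ≈ 3.6374 half-lives, so t½ = 129.5/3.6374 ≈ 35.602 minutes.
From t = 196 to t = 326: 13.5 × (1/2)^((326−196)/35.602) ≈ 1.0743 nM.

1.1 nM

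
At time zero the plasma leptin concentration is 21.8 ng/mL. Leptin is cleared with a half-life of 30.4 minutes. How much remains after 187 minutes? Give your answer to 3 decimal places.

0.307 ng/mL

Number of half-lives: n = 187/30.4 ≈ 6.1513.
Remaining = 21.8 × (1/2)^6.1513 = 21.8 × 0.014069 ≈ 0.30671 ng/mL.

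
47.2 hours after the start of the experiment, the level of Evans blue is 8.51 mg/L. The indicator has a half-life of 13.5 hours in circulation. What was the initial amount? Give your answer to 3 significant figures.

Number of half-lives elapsed: n = 47.2/13.5 ≈ 3.4963.
A₀ = A × 2^n = 8.51 × 2^3.4963 = 8.51 × 11.285 ≈ 96.033 mg/L.

96.0 mg/L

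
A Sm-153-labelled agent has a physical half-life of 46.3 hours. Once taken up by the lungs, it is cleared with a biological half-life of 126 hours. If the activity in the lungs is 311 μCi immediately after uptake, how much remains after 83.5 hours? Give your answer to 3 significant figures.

56.3 μCi

1/t_eff = 1/t_phys + 1/t_biol = 1/46.3 + 1/126 = 0.029535 per hour.
t_eff = 46.3 × 126 / (46.3 + 126) ≈ 33.858 hours.
Remaining = 311 × (1/2)^(83.5/33.858) = 311 × (1/2)^2.4662 ≈ 56.283 μCi.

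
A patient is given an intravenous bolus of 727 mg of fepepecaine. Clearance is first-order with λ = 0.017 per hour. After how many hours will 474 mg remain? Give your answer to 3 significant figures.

25.2 hours

t½ = ln 2 / λ = 0.69315 / 0.017 ≈ 40.773 hours.
Fraction remaining = 474/727 ≈ 0.65199.
n = log₂(727/474) = ln(1.5338)/ln 2 ≈ 0.61707 half-lives.
t = n × t½ = 0.61707 × 40.773 ≈ 25.16 hours.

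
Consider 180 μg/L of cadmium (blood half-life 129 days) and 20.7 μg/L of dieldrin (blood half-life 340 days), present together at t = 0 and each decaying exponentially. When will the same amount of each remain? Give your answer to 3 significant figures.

649 days

Set 180·(1/2)^(t/129) = 20.7·(1/2)^(t/340).
Taking log₂: log₂(180/20.7) = t·(1/129 − 1/340).
log₂(8.6957) = 3.1203; 1/129 − 1/340 = 0.0048108.
t = 3.1203 / 0.0048108 ≈ 648.61 days.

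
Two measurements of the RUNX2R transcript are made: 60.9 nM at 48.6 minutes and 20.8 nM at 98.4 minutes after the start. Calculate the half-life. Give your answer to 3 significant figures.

32.1 minutes

Over Δt = 98.4 − 48.6 = 49.8 minutes, the level fell by a factor of 60.9/20.8 ≈ 2.9279.
n = log₂(2.9279) ≈ 1.5499 half-lives, so t½ = 49.8/1.5499 ≈ 32.132 minutes.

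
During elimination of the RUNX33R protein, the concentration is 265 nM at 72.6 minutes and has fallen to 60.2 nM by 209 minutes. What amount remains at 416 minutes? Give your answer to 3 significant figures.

Over Δt = 209 − 72.6 = 136.4 minutes, the level fell by a factor of 265/60.2 ≈ 4.402.
n = log₂(4.402) ≈ 2.1382 half-lives, so t½ = 136.4/2.1382 ≈ 63.793 minutes.
From t = 209 to t = 416: 60.2 × (1/2)^((416−209)/63.793) ≈ 6.3503 nM.

6.35 nM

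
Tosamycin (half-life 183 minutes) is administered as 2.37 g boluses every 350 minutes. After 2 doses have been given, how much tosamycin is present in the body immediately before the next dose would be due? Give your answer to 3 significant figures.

0.797 g

The 2 doses were given 700, 350 minutes ago.
Total = 2.37·(1/2)^(700/183) + 2.37·(1/2)^(350/183)
      = 0.16721 + 0.62952 ≈ 0.79673 g.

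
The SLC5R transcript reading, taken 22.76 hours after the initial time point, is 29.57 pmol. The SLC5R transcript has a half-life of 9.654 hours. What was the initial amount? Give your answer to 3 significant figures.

152 pmol

Number of half-lives elapsed: n = 22.76/9.654 ≈ 2.3576.
A₀ = A × 2^n = 29.57 × 2^2.3576 = 29.57 × 5.1251 ≈ 151.55 pmol.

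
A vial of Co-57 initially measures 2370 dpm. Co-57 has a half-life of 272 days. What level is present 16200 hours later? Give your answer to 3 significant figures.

Convert the elapsed time: 16200 hours = 675 days.
Number of half-lives: n = 675/272 ≈ 2.4816.
Remaining = 2370 × (1/2)^2.4816 = 2370 × 0.17904 ≈ 424.33 dpm.

424 dpm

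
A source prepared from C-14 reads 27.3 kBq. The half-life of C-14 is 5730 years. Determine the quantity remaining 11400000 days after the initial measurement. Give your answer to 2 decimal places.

Convert the elapsed time: 11400000 days = 31232.9 years.
Number of half-lives: n = 31232.9/5730 ≈ 5.4508.
Remaining = 27.3 × (1/2)^5.4508 = 27.3 × 0.022864 ≈ 0.62419 kBq.

0.62 kBq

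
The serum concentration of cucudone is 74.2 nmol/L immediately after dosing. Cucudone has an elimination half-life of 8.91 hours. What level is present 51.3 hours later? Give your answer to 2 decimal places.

1.37 nmol/L

Number of half-lives: n = 51.3/8.91 ≈ 5.7576.
Remaining = 74.2 × (1/2)^5.7576 = 74.2 × 0.018484 ≈ 1.3715 nmol/L.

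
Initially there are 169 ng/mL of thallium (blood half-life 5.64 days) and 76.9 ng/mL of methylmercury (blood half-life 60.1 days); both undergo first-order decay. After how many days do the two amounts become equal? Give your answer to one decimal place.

7.1 days

Set 169·(1/2)^(t/5.64) = 76.9·(1/2)^(t/60.1).
Taking log₂: log₂(169/76.9) = t·(1/5.64 − 1/60.1).
log₂(2.1977) = 1.136; 1/5.64 − 1/60.1 = 0.16067.
t = 1.136 / 0.16067 ≈ 7.0704 days.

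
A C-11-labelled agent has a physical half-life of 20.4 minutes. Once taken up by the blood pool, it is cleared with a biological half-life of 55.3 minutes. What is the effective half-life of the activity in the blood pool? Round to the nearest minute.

1/t_eff = 1/t_phys + 1/t_biol = 1/20.4 + 1/55.3 = 0.067103 per minute.
t_eff = 20.4 × 55.3 / (20.4 + 55.3) ≈ 14.903 minutes.

15 minutes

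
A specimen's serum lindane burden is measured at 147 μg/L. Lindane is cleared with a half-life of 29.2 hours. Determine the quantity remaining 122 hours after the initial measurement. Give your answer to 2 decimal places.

Number of half-lives: n = 122/29.2 ≈ 4.1781.
Remaining = 147 × (1/2)^4.1781 = 147 × 0.055242 ≈ 8.1206 μg/L.

8.12 μg/L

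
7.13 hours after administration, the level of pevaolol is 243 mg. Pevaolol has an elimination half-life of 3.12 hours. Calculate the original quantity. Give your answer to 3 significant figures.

1180 mg

Number of half-lives elapsed: n = 7.13/3.12 ≈ 2.2853.
A₀ = A × 2^n = 243 × 2^2.2853 = 243 × 4.8745 ≈ 1184.5 mg.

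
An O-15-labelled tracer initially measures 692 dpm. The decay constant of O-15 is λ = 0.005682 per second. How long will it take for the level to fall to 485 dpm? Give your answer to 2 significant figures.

t½ = ln 2 / λ = 0.69315 / 0.005682 ≈ 121.99 seconds.
Fraction remaining = 485/692 ≈ 0.70087.
n = log₂(692/485) = ln(1.4268)/ln 2 ≈ 0.51279 half-lives.
t = n × t½ = 0.51279 × 121.99 ≈ 62.555 seconds.

63 seconds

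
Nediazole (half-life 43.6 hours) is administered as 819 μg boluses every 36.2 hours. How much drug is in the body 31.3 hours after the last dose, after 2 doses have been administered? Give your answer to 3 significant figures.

The 2 doses were given 67.5, 31.3 hours ago.
Total = 819·(1/2)^(67.5/43.6) + 819·(1/2)^(31.3/43.6)
      = 280.05 + 497.94 ≈ 777.99 μg.

778 μg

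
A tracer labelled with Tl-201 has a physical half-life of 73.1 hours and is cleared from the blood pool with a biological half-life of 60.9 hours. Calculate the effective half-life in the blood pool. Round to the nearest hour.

1/t_eff = 1/t_phys + 1/t_biol = 1/73.1 + 1/60.9 = 0.0301 per hour.
t_eff = 73.1 × 60.9 / (73.1 + 60.9) ≈ 33.222 hours.

33 hours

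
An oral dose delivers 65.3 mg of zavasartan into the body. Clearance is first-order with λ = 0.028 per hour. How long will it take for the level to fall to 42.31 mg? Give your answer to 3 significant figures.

15.5 hours

t½ = ln 2 / λ = 0.69315 / 0.028 ≈ 24.755 hours.
Fraction remaining = 42.31/65.3 ≈ 0.64793.
n = log₂(65.3/42.31) = ln(1.5434)/ln 2 ≈ 0.62608 half-lives.
t = n × t½ = 0.62608 × 24.755 ≈ 15.499 hours.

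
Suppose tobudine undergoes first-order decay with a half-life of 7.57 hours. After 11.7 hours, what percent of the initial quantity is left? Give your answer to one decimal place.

n = 11.7/7.57 ≈ 1.5456 half-lives.
Fraction remaining = (1/2)^1.5456 ≈ 0.34256, i.e. 34.256%.

34.3%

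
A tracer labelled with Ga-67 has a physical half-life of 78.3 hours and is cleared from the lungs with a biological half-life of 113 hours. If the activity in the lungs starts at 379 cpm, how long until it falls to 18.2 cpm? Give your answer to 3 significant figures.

203 hours

1/t_eff = 1/t_phys + 1/t_biol = 1/78.3 + 1/113 = 0.021621 per hour.
t_eff = 78.3 × 113 / (78.3 + 113) ≈ 46.251 hours.
n = log₂(379/18.2) ≈ 4.3802; t = 4.3802 × 46.251 ≈ 202.59 hours.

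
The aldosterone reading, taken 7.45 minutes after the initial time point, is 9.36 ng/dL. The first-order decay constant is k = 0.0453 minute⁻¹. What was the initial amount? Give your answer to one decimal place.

t½ = ln 2 / k = 0.69315 / 0.0453 ≈ 15.301 minutes.
Number of half-lives elapsed: n = 7.45/15.301 ≈ 0.48689.
A₀ = A × 2^n = 9.36 × 2^0.48689 = 9.36 × 1.4014 ≈ 13.117 ng/dL.

13.1 ng/dL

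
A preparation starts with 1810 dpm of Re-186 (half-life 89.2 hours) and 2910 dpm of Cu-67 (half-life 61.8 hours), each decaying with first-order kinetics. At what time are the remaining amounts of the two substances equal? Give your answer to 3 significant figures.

138 hours

Set 1810·(1/2)^(t/89.2) = 2910·(1/2)^(t/61.8).
Taking log₂: log₂(1810/2910) = t·(1/89.2 − 1/61.8).
log₂(0.62199) = -0.68503; 1/89.2 − 1/61.8 = -0.0049705.
t = -0.68503 / -0.0049705 ≈ 137.82 hours.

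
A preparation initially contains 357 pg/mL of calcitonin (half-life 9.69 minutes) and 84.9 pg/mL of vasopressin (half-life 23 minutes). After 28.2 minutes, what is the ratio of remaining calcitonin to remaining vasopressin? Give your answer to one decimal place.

1.3

calcitonin: 357 × (1/2)^(28.2/9.69) = 357 × (1/2)^2.9102 ≈ 47.49 pg/mL.
vasopressin: 84.9 × (1/2)^(28.2/23) = 84.9 × (1/2)^1.2261 ≈ 36.293 pg/mL.
Ratio ≈ 47.49 / 36.293 ≈ 1.3085.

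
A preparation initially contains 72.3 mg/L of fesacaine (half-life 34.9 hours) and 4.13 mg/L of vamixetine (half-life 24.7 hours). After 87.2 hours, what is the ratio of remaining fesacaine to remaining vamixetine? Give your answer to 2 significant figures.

fesacaine: 72.3 × (1/2)^(87.2/34.9) = 72.3 × (1/2)^2.4986 ≈ 12.794 mg/L.
vamixetine: 4.13 × (1/2)^(87.2/24.7) = 4.13 × (1/2)^3.5304 ≈ 0.35744 mg/L.
Ratio ≈ 12.794 / 0.35744 ≈ 35.792.

36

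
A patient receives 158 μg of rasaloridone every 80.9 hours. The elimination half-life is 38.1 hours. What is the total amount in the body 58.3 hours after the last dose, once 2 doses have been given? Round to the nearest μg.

67 μg

The 2 doses were given 139.2, 58.3 hours ago.
Total = 158·(1/2)^(139.2/38.1) + 158·(1/2)^(58.3/38.1)
      = 12.555 + 54.705 ≈ 67.26 μg.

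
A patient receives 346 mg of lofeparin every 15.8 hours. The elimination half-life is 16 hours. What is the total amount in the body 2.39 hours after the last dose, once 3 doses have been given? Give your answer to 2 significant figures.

550 mg

The 3 doses were given 33.99, 18.19, 2.39 hours ago.
Total = 346·(1/2)^(33.99/16) + 346·(1/2)^(18.19/16) + 346·(1/2)^(2.39/16)
      = 79.355 + 157.34 + 311.97 ≈ 548.66 mg.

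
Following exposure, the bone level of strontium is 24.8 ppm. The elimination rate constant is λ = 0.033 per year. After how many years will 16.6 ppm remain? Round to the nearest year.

12 years

t½ = ln 2 / λ = 0.69315 / 0.033 ≈ 21.004 years.
Fraction remaining = 16.6/24.8 ≈ 0.66935.
n = log₂(24.8/16.6) = ln(1.494)/ln 2 ≈ 0.57916 half-lives.
t = n × t½ = 0.57916 × 21.004 ≈ 12.165 years.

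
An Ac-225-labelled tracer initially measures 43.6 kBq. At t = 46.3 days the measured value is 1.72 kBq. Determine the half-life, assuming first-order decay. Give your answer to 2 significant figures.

9.9 days

A/A₀ = 1.72/43.6 ≈ 0.03945.
n = log₂(25.349) ≈ 4.6638 half-lives elapsed in 46.3 days.
t½ = 46.3/4.6638 ≈ 9.9274 days.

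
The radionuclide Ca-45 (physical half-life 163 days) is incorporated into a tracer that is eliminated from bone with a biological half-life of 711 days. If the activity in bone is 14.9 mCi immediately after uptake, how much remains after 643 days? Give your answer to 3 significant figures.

1/t_eff = 1/t_phys + 1/t_biol = 1/163 + 1/711 = 0.0075414 per day.
t_eff = 163 × 711 / (163 + 711) ≈ 132.6 days.
Remaining = 14.9 × (1/2)^(643/132.6) = 14.9 × (1/2)^4.8491 ≈ 0.51695 mCi.

0.517 mCi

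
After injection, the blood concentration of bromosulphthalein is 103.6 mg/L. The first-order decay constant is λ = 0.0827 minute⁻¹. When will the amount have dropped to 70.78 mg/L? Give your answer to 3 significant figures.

t½ = ln 2 / λ = 0.69315 / 0.0827 ≈ 8.3815 minutes.
Fraction remaining = 70.78/103.6 ≈ 0.6832.
n = log₂(103.6/70.78) = ln(1.4637)/ln 2 ≈ 0.54961 half-lives.
t = n × t½ = 0.54961 × 8.3815 ≈ 4.6065 minutes.

4.61 minutes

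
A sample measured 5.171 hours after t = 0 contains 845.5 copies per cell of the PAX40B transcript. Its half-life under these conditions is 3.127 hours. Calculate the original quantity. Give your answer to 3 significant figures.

2660 copies per cell

Number of half-lives elapsed: n = 5.171/3.127 ≈ 1.6537.
A₀ = A × 2^n = 845.5 × 2^1.6537 = 845.5 × 3.1463 ≈ 2660.2 copies per cell.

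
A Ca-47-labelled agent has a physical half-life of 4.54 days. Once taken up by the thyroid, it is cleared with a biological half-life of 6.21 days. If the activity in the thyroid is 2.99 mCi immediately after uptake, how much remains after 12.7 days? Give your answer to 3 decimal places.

0.104 mCi

1/t_eff = 1/t_phys + 1/t_biol = 1/4.54 + 1/6.21 = 0.38129 per day.
t_eff = 4.54 × 6.21 / (4.54 + 6.21) ≈ 2.6226 days.
Remaining = 2.99 × (1/2)^(12.7/2.6226) = 2.99 × (1/2)^4.8424 ≈ 0.10422 mCi.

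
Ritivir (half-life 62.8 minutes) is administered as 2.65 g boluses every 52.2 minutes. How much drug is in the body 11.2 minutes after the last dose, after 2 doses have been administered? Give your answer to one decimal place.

3.7 g

The 2 doses were given 63.4, 11.2 minutes ago.
Total = 2.65·(1/2)^(63.4/62.8) + 2.65·(1/2)^(11.2/62.8)
      = 1.3163 + 2.3418 ≈ 3.6581 g.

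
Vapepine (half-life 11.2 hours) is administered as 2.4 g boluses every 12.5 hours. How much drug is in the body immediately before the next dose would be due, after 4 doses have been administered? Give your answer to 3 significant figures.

The 4 doses were given 50, 37.5, 25, 12.5 hours ago.
Total = 2.4·(1/2)^(50/11.2) + 2.4·(1/2)^(37.5/11.2) + 2.4·(1/2)^(25/11.2) + 2.4·(1/2)^(12.5/11.2)
      = 0.10872 + 0.23567 + 0.51082 + 1.1072 ≈ 1.9624 g.

1.96 g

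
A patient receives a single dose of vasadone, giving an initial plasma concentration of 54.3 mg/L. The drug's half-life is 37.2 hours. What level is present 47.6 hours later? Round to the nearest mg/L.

Number of half-lives: n = 47.6/37.2 ≈ 1.2796.
Remaining = 54.3 × (1/2)^1.2796 = 54.3 × 0.41192 ≈ 22.367 mg/L.

22 mg/L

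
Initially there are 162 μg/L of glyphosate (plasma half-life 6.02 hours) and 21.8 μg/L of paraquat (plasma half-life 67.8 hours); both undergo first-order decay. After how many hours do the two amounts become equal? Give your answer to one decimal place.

19.1 hours

Set 162·(1/2)^(t/6.02) = 21.8·(1/2)^(t/67.8).
Taking log₂: log₂(162/21.8) = t·(1/6.02 − 1/67.8).
log₂(7.4312) = 2.8936; 1/6.02 − 1/67.8 = 0.15136.
t = 2.8936 / 0.15136 ≈ 19.117 hours.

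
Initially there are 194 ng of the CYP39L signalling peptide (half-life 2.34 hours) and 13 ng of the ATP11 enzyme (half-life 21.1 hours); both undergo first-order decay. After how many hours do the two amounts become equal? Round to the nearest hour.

10 hours

Set 194·(1/2)^(t/2.34) = 13·(1/2)^(t/21.1).
Taking log₂: log₂(194/13) = t·(1/2.34 − 1/21.1).
log₂(14.923) = 3.8995; 1/2.34 − 1/21.1 = 0.37996.
t = 3.8995 / 0.37996 ≈ 10.263 hours.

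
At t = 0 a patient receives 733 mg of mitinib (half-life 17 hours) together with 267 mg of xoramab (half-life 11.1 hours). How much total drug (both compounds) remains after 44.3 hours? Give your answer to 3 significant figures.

mitinib: 733 × (1/2)^(44.3/17) = 733 × (1/2)^2.6059 ≈ 120.41 mg.
xoramab: 267 × (1/2)^(44.3/11.1) = 267 × (1/2)^3.991 ≈ 16.792 mg.
Total = 120.41 + 16.792 ≈ 137.2 mg.

137 mg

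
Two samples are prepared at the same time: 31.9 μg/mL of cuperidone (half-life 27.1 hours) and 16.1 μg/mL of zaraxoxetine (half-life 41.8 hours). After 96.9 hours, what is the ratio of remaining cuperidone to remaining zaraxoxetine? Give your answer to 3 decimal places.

0.829

cuperidone: 31.9 × (1/2)^(96.9/27.1) = 31.9 × (1/2)^3.5756 ≈ 2.6756 μg/mL.
zaraxoxetine: 16.1 × (1/2)^(96.9/41.8) = 16.1 × (1/2)^2.3182 ≈ 3.2284 μg/mL.
Ratio ≈ 2.6756 / 3.2284 ≈ 0.82876.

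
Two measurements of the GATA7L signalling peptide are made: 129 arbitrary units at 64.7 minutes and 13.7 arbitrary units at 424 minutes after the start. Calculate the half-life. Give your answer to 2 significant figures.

110 minutes

Over Δt = 424 − 64.7 = 359.3 minutes, the level fell by a factor of 129/13.7 ≈ 9.4161.
n = log₂(9.4161) ≈ 3.2351 half-lives, so t½ = 359.3/3.2351 ≈ 111.06 minutes.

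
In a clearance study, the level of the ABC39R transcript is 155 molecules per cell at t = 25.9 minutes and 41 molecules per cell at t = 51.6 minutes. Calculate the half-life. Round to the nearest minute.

Over Δt = 51.6 − 25.9 = 25.7 minutes, the level fell by a factor of 155/41 ≈ 3.7805.
n = log₂(3.7805) ≈ 1.9186 half-lives, so t½ = 25.7/1.9186 ≈ 13.395 minutes.

13 minutes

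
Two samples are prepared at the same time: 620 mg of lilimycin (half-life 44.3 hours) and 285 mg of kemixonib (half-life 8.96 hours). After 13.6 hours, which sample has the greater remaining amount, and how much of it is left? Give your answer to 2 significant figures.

lilimycin, 500 mg

lilimycin: 620 × (1/2)^0.307 ≈ 501.16 mg.
kemixonib: 285 × (1/2)^1.5179 ≈ 99.523 mg.
Lilimycin has more remaining, at ≈ 501.16 mg.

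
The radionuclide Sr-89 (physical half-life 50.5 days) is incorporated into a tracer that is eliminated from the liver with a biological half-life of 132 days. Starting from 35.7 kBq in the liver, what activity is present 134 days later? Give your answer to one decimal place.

2.8 kBq

1/t_eff = 1/t_phys + 1/t_biol = 1/50.5 + 1/132 = 0.027378 per day.
t_eff = 50.5 × 132 / (50.5 + 132) ≈ 36.526 days.
Remaining = 35.7 × (1/2)^(134/36.526) = 35.7 × (1/2)^3.6686 ≈ 2.8074 kBq.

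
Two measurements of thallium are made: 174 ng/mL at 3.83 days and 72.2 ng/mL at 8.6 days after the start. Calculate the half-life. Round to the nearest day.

Over Δt = 8.6 − 3.83 = 4.77 days, the level fell by a factor of 174/72.2 ≈ 2.41.
n = log₂(2.41) ≈ 1.269 half-lives, so t½ = 4.77/1.269 ≈ 3.7588 days.

4 days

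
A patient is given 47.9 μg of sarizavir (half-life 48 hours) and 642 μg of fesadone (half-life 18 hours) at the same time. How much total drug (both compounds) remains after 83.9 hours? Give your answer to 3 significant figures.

39.6 μg

sarizavir: 47.9 × (1/2)^(83.9/48) = 47.9 × (1/2)^1.7479 ≈ 14.261 μg.
fesadone: 642 × (1/2)^(83.9/18) = 642 × (1/2)^4.6611 ≈ 25.375 μg.
Total = 14.261 + 25.375 ≈ 39.636 μg.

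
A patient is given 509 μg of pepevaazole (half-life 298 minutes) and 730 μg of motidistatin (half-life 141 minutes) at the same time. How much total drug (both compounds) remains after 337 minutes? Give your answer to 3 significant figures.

372 μg

pepevaazole: 509 × (1/2)^(337/298) = 509 × (1/2)^1.1309 ≈ 232.43 μg.
motidistatin: 730 × (1/2)^(337/141) = 730 × (1/2)^2.3901 ≈ 139.26 μg.
Total = 232.43 + 139.26 ≈ 371.69 μg.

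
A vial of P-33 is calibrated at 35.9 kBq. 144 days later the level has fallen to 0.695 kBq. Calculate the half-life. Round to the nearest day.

A/A₀ = 0.695/35.9 ≈ 0.019359.
n = log₂(51.655) ≈ 5.6908 half-lives elapsed in 144 days.
t½ = 144/5.6908 ≈ 25.304 days.

25 days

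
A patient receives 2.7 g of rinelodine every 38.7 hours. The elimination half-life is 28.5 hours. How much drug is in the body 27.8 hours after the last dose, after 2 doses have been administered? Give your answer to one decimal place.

The 2 doses were given 66.5, 27.8 hours ago.
Total = 2.7·(1/2)^(66.5/28.5) + 2.7·(1/2)^(27.8/28.5)
      = 0.53575 + 1.3732 ≈ 1.9089 g.

1.9 g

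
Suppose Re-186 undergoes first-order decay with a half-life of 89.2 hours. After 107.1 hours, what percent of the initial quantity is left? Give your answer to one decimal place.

43.5%

n = 107.1/89.2 ≈ 1.2007 half-lives.
Fraction remaining = (1/2)^1.2007 ≈ 0.43507, i.e. 43.507%.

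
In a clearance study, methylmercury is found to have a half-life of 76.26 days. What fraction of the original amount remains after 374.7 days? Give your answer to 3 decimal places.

0.033

n = 374.7/76.26 ≈ 4.9135 half-lives.
Fraction remaining = (1/2)^4.9135 ≈ 0.033182.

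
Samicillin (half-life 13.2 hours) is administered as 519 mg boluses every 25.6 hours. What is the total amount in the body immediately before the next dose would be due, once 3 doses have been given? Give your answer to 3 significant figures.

The 3 doses were given 76.8, 51.2, 25.6 hours ago.
Total = 519·(1/2)^(76.8/13.2) + 519·(1/2)^(51.2/13.2) + 519·(1/2)^(25.6/13.2)
      = 9.1986 + 35.281 + 135.32 ≈ 179.8 mg.

180 mg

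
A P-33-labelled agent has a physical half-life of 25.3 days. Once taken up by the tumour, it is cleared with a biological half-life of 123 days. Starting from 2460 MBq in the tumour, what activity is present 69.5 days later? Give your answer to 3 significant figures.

248 MBq

1/t_eff = 1/t_phys + 1/t_biol = 1/25.3 + 1/123 = 0.047656 per day.
t_eff = 25.3 × 123 / (25.3 + 123) ≈ 20.984 days.
Remaining = 2460 × (1/2)^(69.5/20.984) = 2460 × (1/2)^3.3121 ≈ 247.69 MBq.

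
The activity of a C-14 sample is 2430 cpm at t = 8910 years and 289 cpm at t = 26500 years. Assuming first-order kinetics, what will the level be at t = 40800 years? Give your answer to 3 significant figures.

51.2 cpm

Over Δt = 26500 − 8910 = 17590 years, the level fell by a factor of 2430/289 ≈ 8.4083.
n = log₂(8.4083) ≈ 3.0718 half-lives, so t½ = 17590/3.0718 ≈ 5726.3 years.
From t = 26500 to t = 40800: 289 × (1/2)^((40800−26500)/5726.3) ≈ 51.185 cpm.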